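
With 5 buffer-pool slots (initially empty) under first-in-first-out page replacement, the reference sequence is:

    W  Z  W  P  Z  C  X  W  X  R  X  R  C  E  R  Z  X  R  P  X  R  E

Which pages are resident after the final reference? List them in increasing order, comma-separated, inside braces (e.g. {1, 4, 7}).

{E, P, R, X, Z}

W → miss, frames {W}
Z → miss, frames {W,Z}
W → hit
P → miss, frames {W,Z,P}
Z → hit
C → miss, frames {W,Z,P,C}
X → miss, frames {W,Z,P,C,X}
W → hit
X → hit
R → miss, evict W, frames {Z,P,C,X,R}
X → hit
R → hit
C → hit
E → miss, evict Z, frames {P,C,X,R,E}
R → hit
Z → miss, evict P, frames {C,X,R,E,Z}
X → hit
R → hit
P → miss, evict C, frames {X,R,E,Z,P}
X → hit
R → hit
E → hit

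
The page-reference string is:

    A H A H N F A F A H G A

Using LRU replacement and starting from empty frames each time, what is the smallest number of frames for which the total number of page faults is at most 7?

f=1: 12 faults
f=2: 8 faults
f=3: 7 faults
f=4: 5 faults
f=5: 5 faults
Smallest f with faults ≤ 7 is 3.

3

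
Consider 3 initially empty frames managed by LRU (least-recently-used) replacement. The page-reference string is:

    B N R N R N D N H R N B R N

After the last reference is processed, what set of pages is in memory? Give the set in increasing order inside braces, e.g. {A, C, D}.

{B, N, R}

B → miss, frames [B]
N → miss, frames [B, N]
R → miss, frames [B, N, R]
N → hit
R → hit
N → hit
D → miss, evict B, frames [R, N, D]
N → hit
H → miss, evict R, frames [D, N, H]
R → miss, evict D, frames [N, H, R]
N → hit
B → miss, evict H, frames [R, N, B]
R → hit
N → hit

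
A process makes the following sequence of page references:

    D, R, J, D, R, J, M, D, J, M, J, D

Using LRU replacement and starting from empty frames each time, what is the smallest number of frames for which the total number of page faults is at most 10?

f=1: 12 faults
f=2: 11 faults
f=3: 5 faults
f=4: 4 faults
Smallest f with faults ≤ 10 is 3.

3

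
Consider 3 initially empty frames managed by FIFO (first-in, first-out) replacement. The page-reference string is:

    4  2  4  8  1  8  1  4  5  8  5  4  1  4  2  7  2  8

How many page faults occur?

4 -> miss, frames [4]
2 -> miss, frames [4, 2]
4 -> hit
8 -> miss, frames [4, 2, 8]
1 -> miss, evict 4, frames [2, 8, 1]
8 -> hit
1 -> hit
4 -> miss, evict 2, frames [8, 1, 4]
5 -> miss, evict 8, frames [1, 4, 5]
8 -> miss, evict 1, frames [4, 5, 8]
5 -> hit
4 -> hit
1 -> miss, evict 4, frames [5, 8, 1]
4 -> miss, evict 5, frames [8, 1, 4]
2 -> miss, evict 8, frames [1, 4, 2]
7 -> miss, evict 1, frames [4, 2, 7]
2 -> hit
8 -> miss, evict 4, frames [2, 7, 8]
Page faults: 12.

12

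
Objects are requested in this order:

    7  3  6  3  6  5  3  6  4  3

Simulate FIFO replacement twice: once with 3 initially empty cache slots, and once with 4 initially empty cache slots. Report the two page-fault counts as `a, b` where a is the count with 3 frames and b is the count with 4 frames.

3 frames: F F F . . F . . F F → 6 faults.
4 frames: F F F . . F . . F . → 5 faults.
5 < 6: adding a frame reduced faults, as is typical.

6, 5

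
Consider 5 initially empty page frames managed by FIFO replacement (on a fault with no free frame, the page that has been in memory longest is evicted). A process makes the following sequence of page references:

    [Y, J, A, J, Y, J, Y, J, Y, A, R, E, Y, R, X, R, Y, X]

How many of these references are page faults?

Y -> miss, frames [Y]
J -> miss, frames [Y, J]
A -> miss, frames [Y, J, A]
J -> hit
Y -> hit
J -> hit
Y -> hit
J -> hit
Y -> hit
A -> hit
R -> miss, frames [Y, J, A, R]
E -> miss, frames [Y, J, A, R, E]
Y -> hit
R -> hit
X -> miss, evict Y, frames [J, A, R, E, X]
R -> hit
Y -> miss, evict J, frames [A, R, E, X, Y]
X -> hit
Page faults: 7.

7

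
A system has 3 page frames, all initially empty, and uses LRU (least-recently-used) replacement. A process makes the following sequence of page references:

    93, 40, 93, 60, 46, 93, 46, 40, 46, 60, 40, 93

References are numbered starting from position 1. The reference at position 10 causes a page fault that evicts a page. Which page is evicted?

pos 1: 93 -> fault, frames [93]
pos 2: 40 -> fault, frames [93, 40]
pos 3: 93 -> hit
pos 4: 60 -> fault, frames [40, 93, 60]
pos 5: 46 -> fault, evict 40, frames [93, 60, 46]
pos 6: 93 -> hit
pos 7: 46 -> hit
pos 8: 40 -> fault, evict 60, frames [93, 46, 40]
pos 9: 46 -> hit
pos 10: 60 -> fault, evict 93, frames [40, 46, 60]
At position 10, page 93 is evicted.

93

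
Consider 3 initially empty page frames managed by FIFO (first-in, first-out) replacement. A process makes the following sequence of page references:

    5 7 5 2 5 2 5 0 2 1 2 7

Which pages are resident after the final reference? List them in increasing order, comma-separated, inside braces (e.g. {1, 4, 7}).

5 -> miss, frames {5}
7 -> miss, frames {5,7}
5 -> hit
2 -> miss, frames {5,7,2}
5 -> hit
2 -> hit
5 -> hit
0 -> miss, evict 5, frames {7,2,0}
2 -> hit
1 -> miss, evict 7, frames {2,0,1}
2 -> hit
7 -> miss, evict 2, frames {0,1,7}

{0, 1, 7}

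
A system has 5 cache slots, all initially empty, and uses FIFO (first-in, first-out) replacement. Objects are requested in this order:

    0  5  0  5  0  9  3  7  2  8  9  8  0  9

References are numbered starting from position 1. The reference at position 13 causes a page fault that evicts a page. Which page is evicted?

9

pos 1: 0: fault, frames (0)
pos 2: 5: fault, frames (0 5)
pos 3: 0: hit
pos 4: 5: hit
pos 5: 0: hit
pos 6: 9: fault, frames (0 5 9)
pos 7: 3: fault, frames (0 5 9 3)
pos 8: 7: fault, frames (0 5 9 3 7)
pos 9: 2: fault, evict 0, frames (5 9 3 7 2)
pos 10: 8: fault, evict 5, frames (9 3 7 2 8)
pos 11: 9: hit
pos 12: 8: hit
pos 13: 0: fault, evict 9, frames (3 7 2 8 0)
At position 13, page 9 is evicted.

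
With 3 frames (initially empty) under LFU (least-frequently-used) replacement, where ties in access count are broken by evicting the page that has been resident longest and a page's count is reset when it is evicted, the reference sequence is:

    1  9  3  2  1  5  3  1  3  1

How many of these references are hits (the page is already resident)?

3

1: miss, frames {1}
9: miss, frames {1,9}
3: miss, frames {1,9,3}
2: miss, evict 1, frames {9,3,2}
1: miss, evict 9, frames {3,2,1}
5: miss, evict 3, frames {2,1,5}
3: miss, evict 2, frames {1,5,3}
1: hit
3: hit
1: hit
Hits: 3.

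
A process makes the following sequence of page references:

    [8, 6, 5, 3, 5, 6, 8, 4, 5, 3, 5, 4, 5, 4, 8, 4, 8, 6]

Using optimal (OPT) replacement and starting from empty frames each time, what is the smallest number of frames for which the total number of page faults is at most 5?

f=1: 18 faults
f=2: 11 faults
f=3: 8 faults
f=4: 6 faults
f=5: 5 faults
Smallest f with faults ≤ 5 is 5.

5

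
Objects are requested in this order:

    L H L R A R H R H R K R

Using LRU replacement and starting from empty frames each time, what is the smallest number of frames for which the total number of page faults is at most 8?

2

f=1: 12 faults
f=2: 6 faults
f=3: 6 faults
f=4: 5 faults
f=5: 5 faults
Smallest f with faults ≤ 8 is 2.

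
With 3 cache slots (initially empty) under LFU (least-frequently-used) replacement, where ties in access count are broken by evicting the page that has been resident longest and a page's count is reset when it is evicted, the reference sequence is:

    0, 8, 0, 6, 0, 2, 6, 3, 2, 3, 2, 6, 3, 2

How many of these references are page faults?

0: miss, frames [0]
8: miss, frames [0, 8]
0: hit
6: miss, frames [0, 8, 6]
0: hit
2: miss, evict 8, frames [0, 6, 2]
6: hit
3: miss, evict 2, frames [0, 6, 3]
2: miss, evict 3, frames [0, 6, 2]
3: miss, evict 2, frames [0, 6, 3]
2: miss, evict 3, frames [0, 6, 2]
6: hit
3: miss, evict 2, frames [0, 6, 3]
2: miss, evict 3, frames [0, 6, 2]
Page faults: 10.

10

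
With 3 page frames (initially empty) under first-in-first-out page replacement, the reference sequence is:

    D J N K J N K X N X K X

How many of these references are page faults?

D -> fault, frames [D]
J -> fault, frames [D, J]
N -> fault, frames [D, J, N]
K -> fault, evict D, frames [J, N, K]
J -> hit
N -> hit
K -> hit
X -> fault, evict J, frames [N, K, X]
N -> hit
X -> hit
K -> hit
X -> hit
Page faults: 5.

5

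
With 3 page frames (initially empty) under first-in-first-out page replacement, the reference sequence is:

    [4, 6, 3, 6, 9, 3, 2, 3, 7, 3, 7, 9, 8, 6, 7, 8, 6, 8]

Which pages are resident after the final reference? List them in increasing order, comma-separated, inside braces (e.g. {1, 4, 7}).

4 -> miss, frames [4]
6 -> miss, frames [4, 6]
3 -> miss, frames [4, 6, 3]
6 -> hit
9 -> miss, evict 4, frames [6, 3, 9]
3 -> hit
2 -> miss, evict 6, frames [3, 9, 2]
3 -> hit
7 -> miss, evict 3, frames [9, 2, 7]
3 -> miss, evict 9, frames [2, 7, 3]
7 -> hit
9 -> miss, evict 2, frames [7, 3, 9]
8 -> miss, evict 7, frames [3, 9, 8]
6 -> miss, evict 3, frames [9, 8, 6]
7 -> miss, evict 9, frames [8, 6, 7]
8 -> hit
6 -> hit
8 -> hit

{6, 7, 8}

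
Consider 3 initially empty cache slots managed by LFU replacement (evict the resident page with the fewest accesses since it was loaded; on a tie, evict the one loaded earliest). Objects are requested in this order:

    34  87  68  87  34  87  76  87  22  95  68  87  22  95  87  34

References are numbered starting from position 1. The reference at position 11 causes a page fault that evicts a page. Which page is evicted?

pos 1: 34 -> fault, frames [34]
pos 2: 87 -> fault, frames [34, 87]
pos 3: 68 -> fault, frames [34, 87, 68]
pos 4: 87 -> hit
pos 5: 34 -> hit
pos 6: 87 -> hit
pos 7: 76 -> fault, evict 68, frames [34, 87, 76]
pos 8: 87 -> hit
pos 9: 22 -> fault, evict 76, frames [34, 87, 22]
pos 10: 95 -> fault, evict 22, frames [34, 87, 95]
pos 11: 68 -> fault, evict 95, frames [34, 87, 68]
At position 11, page 95 is evicted.

95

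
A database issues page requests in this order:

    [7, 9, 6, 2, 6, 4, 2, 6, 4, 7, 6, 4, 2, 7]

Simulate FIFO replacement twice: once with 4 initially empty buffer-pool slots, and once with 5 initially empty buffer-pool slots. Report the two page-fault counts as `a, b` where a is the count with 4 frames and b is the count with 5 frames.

6, 5

4 frames: F F F F . F . . . F . . . . → 6 faults.
5 frames: F F F F . F . . . . . . . . → 5 faults.
5 < 6: adding a frame reduced faults, as is typical.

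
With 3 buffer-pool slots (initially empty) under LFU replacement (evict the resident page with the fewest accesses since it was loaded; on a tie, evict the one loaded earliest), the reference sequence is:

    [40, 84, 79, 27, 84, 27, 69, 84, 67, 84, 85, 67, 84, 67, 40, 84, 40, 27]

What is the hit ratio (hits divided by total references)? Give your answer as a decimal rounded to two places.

40 → fault, frames [40]
84 → fault, frames [40, 84]
79 → fault, frames [40, 84, 79]
27 → fault, evict 40, frames [84, 79, 27]
84 → hit
27 → hit
69 → fault, evict 79, frames [84, 27, 69]
84 → hit
67 → fault, evict 69, frames [84, 27, 67]
84 → hit
85 → fault, evict 67, frames [84, 27, 85]
67 → fault, evict 85, frames [84, 27, 67]
84 → hit
67 → hit
40 → fault, evict 27, frames [84, 67, 40]
84 → hit
40 → hit
27 → fault, evict 67, frames [84, 40, 27]
Hits: 8 of 18 references → 8/18 = 0.4444.

0.44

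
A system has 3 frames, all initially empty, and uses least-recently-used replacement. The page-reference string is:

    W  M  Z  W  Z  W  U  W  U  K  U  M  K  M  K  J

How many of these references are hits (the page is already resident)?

9

W: miss, frames [W]
M: miss, frames [W, M]
Z: miss, frames [W, M, Z]
W: hit
Z: hit
W: hit
U: miss, evict M, frames [Z, W, U]
W: hit
U: hit
K: miss, evict Z, frames [W, U, K]
U: hit
M: miss, evict W, frames [K, U, M]
K: hit
M: hit
K: hit
J: miss, evict U, frames [M, K, J]
Hits: 9.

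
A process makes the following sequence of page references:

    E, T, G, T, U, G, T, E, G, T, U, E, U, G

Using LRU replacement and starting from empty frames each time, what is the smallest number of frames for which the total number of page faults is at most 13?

f=1: 14 faults
f=2: 12 faults
f=3: 8 faults
f=4: 4 faults
Smallest f with faults ≤ 13 is 2.

2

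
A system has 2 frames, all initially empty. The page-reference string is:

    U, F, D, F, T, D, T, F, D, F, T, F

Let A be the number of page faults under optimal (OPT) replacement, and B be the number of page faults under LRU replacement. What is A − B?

-2

Under OPT: F F F . F . . F . . F . → 6 faults.
Under LRU: F F F . F F . F F . F . → 8 faults.
A − B = 6 − 8 = -2.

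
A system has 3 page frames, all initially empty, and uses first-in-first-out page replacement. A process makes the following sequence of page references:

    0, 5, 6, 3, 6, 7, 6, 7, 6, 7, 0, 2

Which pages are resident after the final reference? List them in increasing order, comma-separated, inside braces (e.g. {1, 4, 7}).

{0, 2, 7}

0 → fault, frames (0)
5 → fault, frames (0 5)
6 → fault, frames (0 5 6)
3 → fault, evict 0, frames (5 6 3)
6 → hit
7 → fault, evict 5, frames (6 3 7)
6 → hit
7 → hit
6 → hit
7 → hit
0 → fault, evict 6, frames (3 7 0)
2 → fault, evict 3, frames (7 0 2)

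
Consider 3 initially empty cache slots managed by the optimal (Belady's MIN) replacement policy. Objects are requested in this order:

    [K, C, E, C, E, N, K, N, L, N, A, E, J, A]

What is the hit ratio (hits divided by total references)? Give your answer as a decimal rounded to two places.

0.50

K -> fault, frames [K]
C -> fault, frames [K, C]
E -> fault, frames [K, C, E]
C -> hit
E -> hit
N -> fault, evict C, frames [K, E, N]
K -> hit
N -> hit
L -> fault, evict K, frames [E, N, L]
N -> hit
A -> fault, evict L, frames [E, N, A]
E -> hit
J -> fault, evict N, frames [E, A, J]
A -> hit
Hits: 7 of 14 references → 7/14 = 0.5000.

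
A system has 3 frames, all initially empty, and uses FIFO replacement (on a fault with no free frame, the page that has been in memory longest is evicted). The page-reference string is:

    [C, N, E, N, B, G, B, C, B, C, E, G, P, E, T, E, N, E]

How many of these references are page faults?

C → miss, frames [C]
N → miss, frames [C, N]
E → miss, frames [C, N, E]
N → hit
B → miss, evict C, frames [N, E, B]
G → miss, evict N, frames [E, B, G]
B → hit
C → miss, evict E, frames [B, G, C]
B → hit
C → hit
E → miss, evict B, frames [G, C, E]
G → hit
P → miss, evict G, frames [C, E, P]
E → hit
T → miss, evict C, frames [E, P, T]
E → hit
N → miss, evict E, frames [P, T, N]
E → miss, evict P, frames [T, N, E]
Page faults: 11.

11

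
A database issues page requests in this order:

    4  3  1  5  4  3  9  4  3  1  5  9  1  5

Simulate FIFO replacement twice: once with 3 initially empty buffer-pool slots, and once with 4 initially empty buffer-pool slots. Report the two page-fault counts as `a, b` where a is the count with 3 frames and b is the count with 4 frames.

3 frames: F F F F F F F . . F F . . . → 9 faults.
4 frames: F F F F . . F F F F F F . . → 10 faults.
10 > 9: adding a frame increased faults — Belady's anomaly.

9, 10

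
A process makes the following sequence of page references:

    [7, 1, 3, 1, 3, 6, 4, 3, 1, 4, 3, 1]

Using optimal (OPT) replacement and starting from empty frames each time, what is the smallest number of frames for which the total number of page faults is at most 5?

3

f=1: 12 faults
f=2: 7 faults
f=3: 5 faults
f=4: 5 faults
f=5: 5 faults
Smallest f with faults ≤ 5 is 3.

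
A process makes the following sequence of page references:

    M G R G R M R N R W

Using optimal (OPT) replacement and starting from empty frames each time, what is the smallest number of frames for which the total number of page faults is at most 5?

3

f=1: 10 faults
f=2: 6 faults
f=3: 5 faults
f=4: 5 faults
f=5: 5 faults
Smallest f with faults ≤ 5 is 3.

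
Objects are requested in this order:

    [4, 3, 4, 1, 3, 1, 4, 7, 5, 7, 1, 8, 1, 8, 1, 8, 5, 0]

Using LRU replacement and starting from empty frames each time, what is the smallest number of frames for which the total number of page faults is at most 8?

4

f=1: 18 faults
f=2: 11 faults
f=3: 9 faults
f=4: 7 faults
f=5: 7 faults
f=6: 7 faults
f=7: 7 faults
Smallest f with faults ≤ 8 is 4.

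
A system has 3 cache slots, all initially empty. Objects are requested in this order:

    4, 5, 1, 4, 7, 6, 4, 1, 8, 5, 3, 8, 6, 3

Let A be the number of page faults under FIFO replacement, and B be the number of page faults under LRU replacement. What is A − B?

Under FIFO: F F F . F F F F F F F . F . → 11 faults.
Under LRU: F F F . F F . F F F F . F . → 10 faults.
A − B = 11 − 10 = 1.

1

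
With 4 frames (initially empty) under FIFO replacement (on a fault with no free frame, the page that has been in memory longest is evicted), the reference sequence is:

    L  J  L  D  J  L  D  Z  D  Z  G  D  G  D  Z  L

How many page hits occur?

L: fault, frames [L]
J: fault, frames [L, J]
L: hit
D: fault, frames [L, J, D]
J: hit
L: hit
D: hit
Z: fault, frames [L, J, D, Z]
D: hit
Z: hit
G: fault, evict L, frames [J, D, Z, G]
D: hit
G: hit
D: hit
Z: hit
L: fault, evict J, frames [D, Z, G, L]
Hits: 10.

10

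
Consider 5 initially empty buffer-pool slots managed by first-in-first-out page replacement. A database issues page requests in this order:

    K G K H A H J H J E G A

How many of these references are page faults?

6

K: miss, frames {K}
G: miss, frames {K,G}
K: hit
H: miss, frames {K,G,H}
A: miss, frames {K,G,H,A}
H: hit
J: miss, frames {K,G,H,A,J}
H: hit
J: hit
E: miss, evict K, frames {G,H,A,J,E}
G: hit
A: hit
Page faults: 6.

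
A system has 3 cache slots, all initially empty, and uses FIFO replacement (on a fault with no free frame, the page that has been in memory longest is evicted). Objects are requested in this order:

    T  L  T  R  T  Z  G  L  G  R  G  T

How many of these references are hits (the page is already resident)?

T -> miss, frames (T)
L -> miss, frames (T L)
T -> hit
R -> miss, frames (T L R)
T -> hit
Z -> miss, evict T, frames (L R Z)
G -> miss, evict L, frames (R Z G)
L -> miss, evict R, frames (Z G L)
G -> hit
R -> miss, evict Z, frames (G L R)
G -> hit
T -> miss, evict G, frames (L R T)
Hits: 4.

4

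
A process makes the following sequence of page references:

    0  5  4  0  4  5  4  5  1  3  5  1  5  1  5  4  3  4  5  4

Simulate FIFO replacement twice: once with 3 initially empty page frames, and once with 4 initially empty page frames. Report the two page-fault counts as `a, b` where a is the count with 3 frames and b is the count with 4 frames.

7, 5

3 frames: F F F . . . . . F F F . . . . F . . . . → 7 faults.
4 frames: F F F . . . . . F F . . . . . . . . . . → 5 faults.
5 < 7: adding a frame reduced faults, as is typical.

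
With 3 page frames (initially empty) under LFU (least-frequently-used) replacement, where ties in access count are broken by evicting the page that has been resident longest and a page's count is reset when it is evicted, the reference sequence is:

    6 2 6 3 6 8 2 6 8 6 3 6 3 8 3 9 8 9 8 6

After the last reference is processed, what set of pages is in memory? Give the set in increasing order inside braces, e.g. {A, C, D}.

6 -> fault, frames [6]
2 -> fault, frames [6, 2]
6 -> hit
3 -> fault, frames [6, 2, 3]
6 -> hit
8 -> fault, evict 2, frames [6, 3, 8]
2 -> fault, evict 3, frames [6, 8, 2]
6 -> hit
8 -> hit
6 -> hit
3 -> fault, evict 2, frames [6, 8, 3]
6 -> hit
3 -> hit
8 -> hit
3 -> hit
9 -> fault, evict 8, frames [6, 3, 9]
8 -> fault, evict 9, frames [6, 3, 8]
9 -> fault, evict 8, frames [6, 3, 9]
8 -> fault, evict 9, frames [6, 3, 8]
6 -> hit

{3, 6, 8}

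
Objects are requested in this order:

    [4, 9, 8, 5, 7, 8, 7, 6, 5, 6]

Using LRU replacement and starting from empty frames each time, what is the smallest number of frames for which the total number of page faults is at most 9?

2

f=1: 10 faults
f=2: 8 faults
f=3: 7 faults
f=4: 6 faults
f=5: 6 faults
f=6: 6 faults
Smallest f with faults ≤ 9 is 2.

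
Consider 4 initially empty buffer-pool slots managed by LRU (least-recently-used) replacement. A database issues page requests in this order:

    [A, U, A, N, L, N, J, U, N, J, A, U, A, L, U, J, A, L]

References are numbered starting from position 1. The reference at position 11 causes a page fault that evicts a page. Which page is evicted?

L

pos 1: A → miss, frames [A]
pos 2: U → miss, frames [A, U]
pos 3: A → hit
pos 4: N → miss, frames [U, A, N]
pos 5: L → miss, frames [U, A, N, L]
pos 6: N → hit
pos 7: J → miss, evict U, frames [A, L, N, J]
pos 8: U → miss, evict A, frames [L, N, J, U]
pos 9: N → hit
pos 10: J → hit
pos 11: A → miss, evict L, frames [U, N, J, A]
At position 11, page L is evicted.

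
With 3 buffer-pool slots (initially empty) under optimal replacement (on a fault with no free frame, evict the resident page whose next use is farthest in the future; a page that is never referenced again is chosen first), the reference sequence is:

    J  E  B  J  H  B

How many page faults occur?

4

J → fault, frames {J}
E → fault, frames {J,E}
B → fault, frames {J,E,B}
J → hit
H → fault, evict E, frames {J,B,H}
B → hit
Page faults: 4.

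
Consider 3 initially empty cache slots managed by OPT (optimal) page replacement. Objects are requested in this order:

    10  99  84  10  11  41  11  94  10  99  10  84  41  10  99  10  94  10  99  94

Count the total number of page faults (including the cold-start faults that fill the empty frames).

10: fault, frames {10}
99: fault, frames {10,99}
84: fault, frames {10,99,84}
10: hit
11: fault, evict 84, frames {10,99,11}
41: fault, evict 99, frames {10,11,41}
11: hit
94: fault, evict 11, frames {10,41,94}
10: hit
99: fault, evict 94, frames {10,41,99}
10: hit
84: fault, evict 99, frames {10,41,84}
41: hit
10: hit
99: fault, evict 84, frames {10,41,99}
10: hit
94: fault, evict 41, frames {10,99,94}
10: hit
99: hit
94: hit
Page faults: 10.

10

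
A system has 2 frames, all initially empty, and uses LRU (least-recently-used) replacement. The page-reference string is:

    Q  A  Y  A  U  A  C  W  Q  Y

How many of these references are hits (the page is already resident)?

2

Q -> miss, frames (Q)
A -> miss, frames (Q A)
Y -> miss, evict Q, frames (A Y)
A -> hit
U -> miss, evict Y, frames (A U)
A -> hit
C -> miss, evict U, frames (A C)
W -> miss, evict A, frames (C W)
Q -> miss, evict C, frames (W Q)
Y -> miss, evict W, frames (Q Y)
Hits: 2.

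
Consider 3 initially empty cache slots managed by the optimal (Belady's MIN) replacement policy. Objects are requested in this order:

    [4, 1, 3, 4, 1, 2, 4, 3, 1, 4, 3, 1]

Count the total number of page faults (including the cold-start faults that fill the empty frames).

5

4 -> miss, frames [4]
1 -> miss, frames [4, 1]
3 -> miss, frames [4, 1, 3]
4 -> hit
1 -> hit
2 -> miss, evict 1, frames [4, 3, 2]
4 -> hit
3 -> hit
1 -> miss, evict 2, frames [4, 3, 1]
4 -> hit
3 -> hit
1 -> hit
Page faults: 5.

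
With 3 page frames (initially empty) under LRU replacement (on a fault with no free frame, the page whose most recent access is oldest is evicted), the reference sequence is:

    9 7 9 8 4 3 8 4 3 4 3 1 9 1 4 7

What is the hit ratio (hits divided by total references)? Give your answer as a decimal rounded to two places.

9 → fault, frames [9]
7 → fault, frames [9, 7]
9 → hit
8 → fault, frames [7, 9, 8]
4 → fault, evict 7, frames [9, 8, 4]
3 → fault, evict 9, frames [8, 4, 3]
8 → hit
4 → hit
3 → hit
4 → hit
3 → hit
1 → fault, evict 8, frames [4, 3, 1]
9 → fault, evict 4, frames [3, 1, 9]
1 → hit
4 → fault, evict 3, frames [9, 1, 4]
7 → fault, evict 9, frames [1, 4, 7]
Hits: 7 of 16 references → 7/16 = 0.4375.

0.44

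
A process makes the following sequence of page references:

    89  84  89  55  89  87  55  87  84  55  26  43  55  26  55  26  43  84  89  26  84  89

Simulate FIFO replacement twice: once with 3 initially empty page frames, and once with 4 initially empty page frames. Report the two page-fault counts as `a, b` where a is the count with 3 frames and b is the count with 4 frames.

3 frames: F F . F . F . . . . F F F . . . . F F F . . → 10 faults.
4 frames: F F . F . F . . . . F F . . . . . F F . . . → 8 faults.
8 < 10: adding a frame reduced faults, as is typical.

10, 8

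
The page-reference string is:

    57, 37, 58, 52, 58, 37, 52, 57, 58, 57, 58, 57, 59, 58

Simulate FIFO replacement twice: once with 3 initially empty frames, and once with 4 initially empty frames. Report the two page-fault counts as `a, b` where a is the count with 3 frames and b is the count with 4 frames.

7, 5

3 frames: F F F F . . . F . . . . F F → 7 faults.
4 frames: F F F F . . . . . . . . F . → 5 faults.
5 < 7: adding a frame reduced faults, as is typical.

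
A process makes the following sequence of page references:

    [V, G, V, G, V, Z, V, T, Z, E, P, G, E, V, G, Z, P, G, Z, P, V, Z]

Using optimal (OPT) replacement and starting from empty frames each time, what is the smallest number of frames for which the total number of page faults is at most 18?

f=1: 22 faults
f=2: 12 faults
f=3: 9 faults
f=4: 7 faults
f=5: 6 faults
f=6: 6 faults
Smallest f with faults ≤ 18 is 2.

2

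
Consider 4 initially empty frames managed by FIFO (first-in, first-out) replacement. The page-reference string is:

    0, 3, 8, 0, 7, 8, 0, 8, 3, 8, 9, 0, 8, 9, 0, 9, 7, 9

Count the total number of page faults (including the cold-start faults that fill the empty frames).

0 -> miss, frames {0}
3 -> miss, frames {0,3}
8 -> miss, frames {0,3,8}
0 -> hit
7 -> miss, frames {0,3,8,7}
8 -> hit
0 -> hit
8 -> hit
3 -> hit
8 -> hit
9 -> miss, evict 0, frames {3,8,7,9}
0 -> miss, evict 3, frames {8,7,9,0}
8 -> hit
9 -> hit
0 -> hit
9 -> hit
7 -> hit
9 -> hit
Page faults: 6.

6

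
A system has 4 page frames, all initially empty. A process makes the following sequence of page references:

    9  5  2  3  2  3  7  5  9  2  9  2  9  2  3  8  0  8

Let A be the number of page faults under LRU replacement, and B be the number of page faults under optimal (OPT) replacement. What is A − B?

Under LRU: F F F F . . F . F F . . . . F F F . → 10 faults.
Under OPT: F F F F . . F . . . . . . . F F F . → 8 faults.
A − B = 10 − 8 = 2.

2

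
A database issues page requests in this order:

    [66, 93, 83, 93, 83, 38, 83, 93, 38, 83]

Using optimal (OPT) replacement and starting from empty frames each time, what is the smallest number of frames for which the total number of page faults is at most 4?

f=1: 10 faults
f=2: 6 faults
f=3: 4 faults
f=4: 4 faults
Smallest f with faults ≤ 4 is 3.

3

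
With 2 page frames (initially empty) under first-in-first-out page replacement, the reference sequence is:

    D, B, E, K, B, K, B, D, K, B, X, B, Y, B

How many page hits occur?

3

D → fault, frames {D}
B → fault, frames {D,B}
E → fault, evict D, frames {B,E}
K → fault, evict B, frames {E,K}
B → fault, evict E, frames {K,B}
K → hit
B → hit
D → fault, evict K, frames {B,D}
K → fault, evict B, frames {D,K}
B → fault, evict D, frames {K,B}
X → fault, evict K, frames {B,X}
B → hit
Y → fault, evict B, frames {X,Y}
B → fault, evict X, frames {Y,B}
Hits: 3.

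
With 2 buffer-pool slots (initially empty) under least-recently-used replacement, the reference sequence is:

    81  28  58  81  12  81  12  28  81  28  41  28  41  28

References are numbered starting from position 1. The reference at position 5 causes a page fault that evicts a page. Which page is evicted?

pos 1: 81 -> fault, frames [81]
pos 2: 28 -> fault, frames [81, 28]
pos 3: 58 -> fault, evict 81, frames [28, 58]
pos 4: 81 -> fault, evict 28, frames [58, 81]
pos 5: 12 -> fault, evict 58, frames [81, 12]
At position 5, page 58 is evicted.

58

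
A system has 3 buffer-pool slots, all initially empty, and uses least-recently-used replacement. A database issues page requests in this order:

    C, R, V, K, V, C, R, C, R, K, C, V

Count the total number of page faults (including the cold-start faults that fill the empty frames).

C -> fault, frames {C}
R -> fault, frames {C,R}
V -> fault, frames {C,R,V}
K -> fault, evict C, frames {R,V,K}
V -> hit
C -> fault, evict R, frames {K,V,C}
R -> fault, evict K, frames {V,C,R}
C -> hit
R -> hit
K -> fault, evict V, frames {C,R,K}
C -> hit
V -> fault, evict R, frames {K,C,V}
Page faults: 8.

8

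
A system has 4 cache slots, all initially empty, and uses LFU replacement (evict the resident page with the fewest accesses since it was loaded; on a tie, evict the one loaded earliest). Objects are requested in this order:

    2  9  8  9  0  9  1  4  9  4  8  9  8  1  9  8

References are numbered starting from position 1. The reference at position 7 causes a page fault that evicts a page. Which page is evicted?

pos 1: 2 → miss, frames [2]
pos 2: 9 → miss, frames [2, 9]
pos 3: 8 → miss, frames [2, 9, 8]
pos 4: 9 → hit
pos 5: 0 → miss, frames [2, 9, 8, 0]
pos 6: 9 → hit
pos 7: 1 → miss, evict 2, frames [9, 8, 0, 1]
At position 7, page 2 is evicted.

2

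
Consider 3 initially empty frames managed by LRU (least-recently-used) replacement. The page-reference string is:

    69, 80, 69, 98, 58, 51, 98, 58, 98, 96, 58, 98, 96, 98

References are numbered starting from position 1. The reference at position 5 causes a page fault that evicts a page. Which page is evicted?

pos 1: 69 -> miss, frames {69}
pos 2: 80 -> miss, frames {69,80}
pos 3: 69 -> hit
pos 4: 98 -> miss, frames {80,69,98}
pos 5: 58 -> miss, evict 80, frames {69,98,58}
At position 5, page 80 is evicted.

80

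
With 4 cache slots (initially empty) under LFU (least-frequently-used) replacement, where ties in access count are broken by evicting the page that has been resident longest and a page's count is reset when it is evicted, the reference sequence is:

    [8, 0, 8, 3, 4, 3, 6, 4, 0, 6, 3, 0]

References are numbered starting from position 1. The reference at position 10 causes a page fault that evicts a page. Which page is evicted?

0

pos 1: 8: miss, frames (8)
pos 2: 0: miss, frames (8 0)
pos 3: 8: hit
pos 4: 3: miss, frames (8 0 3)
pos 5: 4: miss, frames (8 0 3 4)
pos 6: 3: hit
pos 7: 6: miss, evict 0, frames (8 3 4 6)
pos 8: 4: hit
pos 9: 0: miss, evict 6, frames (8 3 4 0)
pos 10: 6: miss, evict 0, frames (8 3 4 6)
At position 10, page 0 is evicted.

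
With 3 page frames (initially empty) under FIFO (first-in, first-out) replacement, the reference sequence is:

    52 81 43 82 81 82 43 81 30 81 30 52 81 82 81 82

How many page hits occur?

8

52: miss, frames (52)
81: miss, frames (52 81)
43: miss, frames (52 81 43)
82: miss, evict 52, frames (81 43 82)
81: hit
82: hit
43: hit
81: hit
30: miss, evict 81, frames (43 82 30)
81: miss, evict 43, frames (82 30 81)
30: hit
52: miss, evict 82, frames (30 81 52)
81: hit
82: miss, evict 30, frames (81 52 82)
81: hit
82: hit
Hits: 8.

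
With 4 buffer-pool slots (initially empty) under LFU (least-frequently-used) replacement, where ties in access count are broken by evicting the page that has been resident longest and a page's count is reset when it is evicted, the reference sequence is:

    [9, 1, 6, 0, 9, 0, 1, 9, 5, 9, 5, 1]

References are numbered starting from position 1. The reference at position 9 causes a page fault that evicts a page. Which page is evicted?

6

pos 1: 9 -> miss, frames (9)
pos 2: 1 -> miss, frames (9 1)
pos 3: 6 -> miss, frames (9 1 6)
pos 4: 0 -> miss, frames (9 1 6 0)
pos 5: 9 -> hit
pos 6: 0 -> hit
pos 7: 1 -> hit
pos 8: 9 -> hit
pos 9: 5 -> miss, evict 6, frames (9 1 0 5)
At position 9, page 6 is evicted.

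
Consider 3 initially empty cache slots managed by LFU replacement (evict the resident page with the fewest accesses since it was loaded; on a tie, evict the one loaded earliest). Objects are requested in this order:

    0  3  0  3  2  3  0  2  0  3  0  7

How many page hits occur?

8

0: fault, frames [0]
3: fault, frames [0, 3]
0: hit
3: hit
2: fault, frames [0, 3, 2]
3: hit
0: hit
2: hit
0: hit
3: hit
0: hit
7: fault, evict 2, frames [0, 3, 7]
Hits: 8.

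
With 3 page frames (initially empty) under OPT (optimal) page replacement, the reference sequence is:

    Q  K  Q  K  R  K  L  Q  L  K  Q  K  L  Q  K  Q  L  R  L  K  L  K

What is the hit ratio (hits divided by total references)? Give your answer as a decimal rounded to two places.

0.77

Q -> miss, frames {Q}
K -> miss, frames {Q,K}
Q -> hit
K -> hit
R -> miss, frames {Q,K,R}
K -> hit
L -> miss, evict R, frames {Q,K,L}
Q -> hit
L -> hit
K -> hit
Q -> hit
K -> hit
L -> hit
Q -> hit
K -> hit
Q -> hit
L -> hit
R -> miss, evict Q, frames {K,L,R}
L -> hit
K -> hit
L -> hit
K -> hit
Hits: 17 of 22 references → 17/22 = 0.7727.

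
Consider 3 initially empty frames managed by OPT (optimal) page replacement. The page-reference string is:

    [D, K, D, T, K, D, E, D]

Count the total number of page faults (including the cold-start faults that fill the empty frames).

4

D -> miss, frames {D}
K -> miss, frames {D,K}
D -> hit
T -> miss, frames {D,K,T}
K -> hit
D -> hit
E -> miss, evict T, frames {D,K,E}
D -> hit
Page faults: 4.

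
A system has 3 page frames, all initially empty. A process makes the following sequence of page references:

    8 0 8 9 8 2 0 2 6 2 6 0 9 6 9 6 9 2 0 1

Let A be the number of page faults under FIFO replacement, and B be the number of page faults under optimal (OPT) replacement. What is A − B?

Under FIFO: F F . F . F . . F . . F F . . . . F . F → 9 faults.
Under OPT: F F . F . F . . F . . . F . . . . . F F → 8 faults.
A − B = 9 − 8 = 1.

1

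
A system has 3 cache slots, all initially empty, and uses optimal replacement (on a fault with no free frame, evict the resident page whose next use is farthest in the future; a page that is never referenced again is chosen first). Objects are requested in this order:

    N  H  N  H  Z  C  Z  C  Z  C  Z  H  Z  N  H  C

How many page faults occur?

5

N → fault, frames [N]
H → fault, frames [N, H]
N → hit
H → hit
Z → fault, frames [N, H, Z]
C → fault, evict N, frames [H, Z, C]
Z → hit
C → hit
Z → hit
C → hit
Z → hit
H → hit
Z → hit
N → fault, evict Z, frames [H, C, N]
H → hit
C → hit
Page faults: 5.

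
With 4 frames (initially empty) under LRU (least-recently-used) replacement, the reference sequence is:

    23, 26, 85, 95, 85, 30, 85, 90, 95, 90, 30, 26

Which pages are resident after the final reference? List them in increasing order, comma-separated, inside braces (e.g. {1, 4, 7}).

{26, 30, 90, 95}

23 → fault, frames (23)
26 → fault, frames (23 26)
85 → fault, frames (23 26 85)
95 → fault, frames (23 26 85 95)
85 → hit
30 → fault, evict 23, frames (26 95 85 30)
85 → hit
90 → fault, evict 26, frames (95 30 85 90)
95 → hit
90 → hit
30 → hit
26 → fault, evict 85, frames (95 90 30 26)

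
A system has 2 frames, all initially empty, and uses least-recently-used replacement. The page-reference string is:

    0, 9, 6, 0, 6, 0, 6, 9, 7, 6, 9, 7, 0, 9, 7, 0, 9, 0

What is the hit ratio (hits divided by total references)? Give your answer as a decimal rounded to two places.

0.22

0 → fault, frames {0}
9 → fault, frames {0,9}
6 → fault, evict 0, frames {9,6}
0 → fault, evict 9, frames {6,0}
6 → hit
0 → hit
6 → hit
9 → fault, evict 0, frames {6,9}
7 → fault, evict 6, frames {9,7}
6 → fault, evict 9, frames {7,6}
9 → fault, evict 7, frames {6,9}
7 → fault, evict 6, frames {9,7}
0 → fault, evict 9, frames {7,0}
9 → fault, evict 7, frames {0,9}
7 → fault, evict 0, frames {9,7}
0 → fault, evict 9, frames {7,0}
9 → fault, evict 7, frames {0,9}
0 → hit
Hits: 4 of 18 references → 4/18 = 0.2222.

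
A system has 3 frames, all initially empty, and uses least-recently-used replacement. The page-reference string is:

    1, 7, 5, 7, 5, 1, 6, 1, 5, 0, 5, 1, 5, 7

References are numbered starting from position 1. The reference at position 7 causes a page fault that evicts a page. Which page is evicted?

pos 1: 1 -> fault, frames {1}
pos 2: 7 -> fault, frames {1,7}
pos 3: 5 -> fault, frames {1,7,5}
pos 4: 7 -> hit
pos 5: 5 -> hit
pos 6: 1 -> hit
pos 7: 6 -> fault, evict 7, frames {5,1,6}
At position 7, page 7 is evicted.

7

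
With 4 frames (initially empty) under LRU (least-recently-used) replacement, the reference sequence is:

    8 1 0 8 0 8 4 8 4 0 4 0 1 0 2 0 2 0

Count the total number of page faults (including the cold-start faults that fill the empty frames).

5

8 -> miss, frames [8]
1 -> miss, frames [8, 1]
0 -> miss, frames [8, 1, 0]
8 -> hit
0 -> hit
8 -> hit
4 -> miss, frames [1, 0, 8, 4]
8 -> hit
4 -> hit
0 -> hit
4 -> hit
0 -> hit
1 -> hit
0 -> hit
2 -> miss, evict 8, frames [4, 1, 0, 2]
0 -> hit
2 -> hit
0 -> hit
Page faults: 5.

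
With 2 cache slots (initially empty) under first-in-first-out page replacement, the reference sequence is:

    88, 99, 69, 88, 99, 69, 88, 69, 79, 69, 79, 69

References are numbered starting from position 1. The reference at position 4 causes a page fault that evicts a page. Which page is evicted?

99

pos 1: 88: fault, frames [88]
pos 2: 99: fault, frames [88, 99]
pos 3: 69: fault, evict 88, frames [99, 69]
pos 4: 88: fault, evict 99, frames [69, 88]
At position 4, page 99 is evicted.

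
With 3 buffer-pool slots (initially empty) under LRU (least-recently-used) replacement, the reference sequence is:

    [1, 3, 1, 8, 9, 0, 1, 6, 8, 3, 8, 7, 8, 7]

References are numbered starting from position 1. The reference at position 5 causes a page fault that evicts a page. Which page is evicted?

pos 1: 1 -> miss, frames [1]
pos 2: 3 -> miss, frames [1, 3]
pos 3: 1 -> hit
pos 4: 8 -> miss, frames [3, 1, 8]
pos 5: 9 -> miss, evict 3, frames [1, 8, 9]
At position 5, page 3 is evicted.

3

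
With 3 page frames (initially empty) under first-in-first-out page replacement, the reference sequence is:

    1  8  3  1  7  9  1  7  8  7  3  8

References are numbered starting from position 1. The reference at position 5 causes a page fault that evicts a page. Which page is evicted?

pos 1: 1 → miss, frames (1)
pos 2: 8 → miss, frames (1 8)
pos 3: 3 → miss, frames (1 8 3)
pos 4: 1 → hit
pos 5: 7 → miss, evict 1, frames (8 3 7)
At position 5, page 1 is evicted.

1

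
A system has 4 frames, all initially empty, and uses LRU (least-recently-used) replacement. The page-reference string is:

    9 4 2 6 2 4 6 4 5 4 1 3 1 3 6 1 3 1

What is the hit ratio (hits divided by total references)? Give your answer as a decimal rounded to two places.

9 → fault, frames [9]
4 → fault, frames [9, 4]
2 → fault, frames [9, 4, 2]
6 → fault, frames [9, 4, 2, 6]
2 → hit
4 → hit
6 → hit
4 → hit
5 → fault, evict 9, frames [2, 6, 4, 5]
4 → hit
1 → fault, evict 2, frames [6, 5, 4, 1]
3 → fault, evict 6, frames [5, 4, 1, 3]
1 → hit
3 → hit
6 → fault, evict 5, frames [4, 1, 3, 6]
1 → hit
3 → hit
1 → hit
Hits: 10 of 18 references → 10/18 = 0.5556.

0.56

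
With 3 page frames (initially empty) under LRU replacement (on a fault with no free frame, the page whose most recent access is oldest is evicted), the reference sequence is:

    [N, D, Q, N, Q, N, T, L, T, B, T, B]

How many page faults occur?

N → fault, frames (N)
D → fault, frames (N D)
Q → fault, frames (N D Q)
N → hit
Q → hit
N → hit
T → fault, evict D, frames (Q N T)
L → fault, evict Q, frames (N T L)
T → hit
B → fault, evict N, frames (L T B)
T → hit
B → hit
Page faults: 6.

6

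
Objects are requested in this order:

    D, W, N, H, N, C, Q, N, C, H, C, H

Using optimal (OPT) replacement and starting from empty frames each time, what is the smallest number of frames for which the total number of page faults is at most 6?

f=1: 12 faults
f=2: 8 faults
f=3: 7 faults
f=4: 6 faults
f=5: 6 faults
f=6: 6 faults
Smallest f with faults ≤ 6 is 4.

4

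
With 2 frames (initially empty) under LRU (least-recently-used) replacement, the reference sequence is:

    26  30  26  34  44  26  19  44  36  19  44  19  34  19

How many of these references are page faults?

26 -> miss, frames (26)
30 -> miss, frames (26 30)
26 -> hit
34 -> miss, evict 30, frames (26 34)
44 -> miss, evict 26, frames (34 44)
26 -> miss, evict 34, frames (44 26)
19 -> miss, evict 44, frames (26 19)
44 -> miss, evict 26, frames (19 44)
36 -> miss, evict 19, frames (44 36)
19 -> miss, evict 44, frames (36 19)
44 -> miss, evict 36, frames (19 44)
19 -> hit
34 -> miss, evict 44, frames (19 34)
19 -> hit
Page faults: 11.

11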